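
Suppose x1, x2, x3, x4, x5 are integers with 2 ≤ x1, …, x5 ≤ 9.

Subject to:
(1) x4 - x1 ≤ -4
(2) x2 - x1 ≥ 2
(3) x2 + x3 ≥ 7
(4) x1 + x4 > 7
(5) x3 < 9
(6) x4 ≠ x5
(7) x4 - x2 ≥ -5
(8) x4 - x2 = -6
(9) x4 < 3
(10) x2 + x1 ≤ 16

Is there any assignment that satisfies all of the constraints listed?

Unsatisfiable

Constraints 1, 2, and 7 give x4 − x2 ≥ -5, x2 − x1 ≥ 2, x1 − x4 ≥ 4.
Adding all 3 inequalities: the left sides telescope to 0, and the right sides sum to (-5) + 2 + 4 = 1. So 0 ≥ 1, which is false.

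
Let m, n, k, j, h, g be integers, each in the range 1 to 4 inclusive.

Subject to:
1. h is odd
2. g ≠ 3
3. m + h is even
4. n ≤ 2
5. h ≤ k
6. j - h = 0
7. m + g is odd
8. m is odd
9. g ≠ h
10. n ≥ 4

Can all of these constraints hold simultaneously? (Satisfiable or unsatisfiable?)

From constraint 10: n ≥ 4. From constraint 4: n ≤ 2. But 2 < 4, so no value of n works.

Unsatisfiable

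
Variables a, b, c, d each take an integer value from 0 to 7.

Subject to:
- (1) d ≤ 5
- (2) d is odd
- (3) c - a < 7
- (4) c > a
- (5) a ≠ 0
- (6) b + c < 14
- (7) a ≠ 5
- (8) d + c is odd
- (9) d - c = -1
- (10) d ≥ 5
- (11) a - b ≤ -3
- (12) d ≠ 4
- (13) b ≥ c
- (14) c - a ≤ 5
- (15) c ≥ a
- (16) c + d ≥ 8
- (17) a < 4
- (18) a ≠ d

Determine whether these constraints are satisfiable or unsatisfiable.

Satisfiable

Setting (a, b, c, d) = (2, 6, 6, 5) satisfies everything: constraint 3: c - a = 4; constraint 6: b + c = 12; constraint 9: d - c = -1, and the others follow.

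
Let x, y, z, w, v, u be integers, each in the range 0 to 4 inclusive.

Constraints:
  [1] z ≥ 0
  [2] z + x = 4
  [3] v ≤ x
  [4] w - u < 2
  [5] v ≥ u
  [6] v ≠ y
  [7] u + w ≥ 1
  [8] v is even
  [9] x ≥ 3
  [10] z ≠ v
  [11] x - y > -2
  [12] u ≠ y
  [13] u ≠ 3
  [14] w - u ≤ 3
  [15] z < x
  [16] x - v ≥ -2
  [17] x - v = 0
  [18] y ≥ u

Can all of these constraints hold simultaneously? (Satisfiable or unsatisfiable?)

Satisfiable

One satisfying assignment is x = 4, y = 3, z = 0, w = 2, v = 4, u = 2.
For the less obvious constraints — constraint 2: z + x = 4; constraint 4: w - u = 0 — and the others hold by inspection.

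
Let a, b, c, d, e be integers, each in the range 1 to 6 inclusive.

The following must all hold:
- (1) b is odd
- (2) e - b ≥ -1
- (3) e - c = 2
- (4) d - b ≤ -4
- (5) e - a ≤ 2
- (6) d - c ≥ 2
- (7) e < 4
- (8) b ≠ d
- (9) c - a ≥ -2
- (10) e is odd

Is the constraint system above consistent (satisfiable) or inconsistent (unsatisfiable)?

Constraints 2, 4, 5, 6, and 9 give c − a ≥ -2, a − e ≥ -2, e − b ≥ -1, b − d ≥ 4, d − c ≥ 2.
Adding all 5 inequalities: the left sides telescope to 0, and the right sides sum to (-2) + (-2) + (-1) + 4 + 2 = 1. So 0 ≥ 1, which is false.

Unsatisfiable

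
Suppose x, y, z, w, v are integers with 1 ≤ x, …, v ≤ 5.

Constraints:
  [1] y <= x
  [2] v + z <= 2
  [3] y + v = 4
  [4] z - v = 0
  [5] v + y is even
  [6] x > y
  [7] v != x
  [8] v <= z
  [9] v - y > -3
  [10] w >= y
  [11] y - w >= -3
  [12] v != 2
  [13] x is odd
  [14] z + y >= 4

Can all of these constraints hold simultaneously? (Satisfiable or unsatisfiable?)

Satisfiable

One satisfying assignment is x = 5, y = 3, z = 1, w = 5, v = 1.
For the less obvious constraints — constraint 2: v + z = 2; constraint 3: y + v = 4; constraint 4: z - v = 0 — and the others hold by inspection.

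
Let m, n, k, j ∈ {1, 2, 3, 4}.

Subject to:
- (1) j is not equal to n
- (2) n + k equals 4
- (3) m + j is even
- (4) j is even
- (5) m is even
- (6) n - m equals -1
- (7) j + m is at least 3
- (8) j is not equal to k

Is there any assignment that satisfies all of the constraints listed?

Satisfiable

One satisfying assignment is m = 4, n = 3, k = 1, j = 2.
For the less obvious constraints — constraint 2: n + k = 4; constraint 6: n - m = -1; constraint 7: j + m = 6 — and the others hold by inspection.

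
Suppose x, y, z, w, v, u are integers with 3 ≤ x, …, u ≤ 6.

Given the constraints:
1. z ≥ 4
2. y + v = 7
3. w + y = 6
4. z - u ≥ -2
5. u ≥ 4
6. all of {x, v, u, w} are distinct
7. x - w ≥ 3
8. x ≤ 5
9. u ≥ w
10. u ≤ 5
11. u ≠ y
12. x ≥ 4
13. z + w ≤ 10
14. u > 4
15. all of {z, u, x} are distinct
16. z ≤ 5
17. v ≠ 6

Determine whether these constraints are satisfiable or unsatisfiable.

Constraints 1, 5, 8, 10, 12, and 16 confine each of z, u, x to the 2 values {4, 5}.
Constraint 15 requires all 3 of them to be distinct, but only 2 values are available — impossible by the pigeonhole principle.

Unsatisfiable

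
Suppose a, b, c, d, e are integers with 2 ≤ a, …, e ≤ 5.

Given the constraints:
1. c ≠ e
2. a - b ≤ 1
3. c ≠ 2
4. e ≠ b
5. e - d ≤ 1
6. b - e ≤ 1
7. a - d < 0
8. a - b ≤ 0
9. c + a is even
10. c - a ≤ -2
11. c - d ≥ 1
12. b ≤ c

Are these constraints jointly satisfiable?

Constraints 5, 6, 8, 10, and 11 give a − c ≥ 2, c − d ≥ 1, d − e ≥ -1, e − b ≥ -1, b − a ≥ 0.
Adding all 5 inequalities: the left sides telescope to 0, and the right sides sum to 2 + 1 + (-1) + (-1) + 0 = 1. So 0 ≥ 1, which is false.

Unsatisfiable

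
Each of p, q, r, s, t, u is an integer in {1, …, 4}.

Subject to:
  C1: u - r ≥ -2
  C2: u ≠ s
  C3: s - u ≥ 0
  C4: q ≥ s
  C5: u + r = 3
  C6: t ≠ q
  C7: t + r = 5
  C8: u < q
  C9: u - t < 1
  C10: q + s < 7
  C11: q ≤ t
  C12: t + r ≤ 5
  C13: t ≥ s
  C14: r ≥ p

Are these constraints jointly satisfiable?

Take p = 2, q = 2, r = 2, s = 2, t = 3, u = 1. Then constraint 1: u - r = -1; constraint 3: s - u = 1, and every other listed constraint is also met.

Satisfiable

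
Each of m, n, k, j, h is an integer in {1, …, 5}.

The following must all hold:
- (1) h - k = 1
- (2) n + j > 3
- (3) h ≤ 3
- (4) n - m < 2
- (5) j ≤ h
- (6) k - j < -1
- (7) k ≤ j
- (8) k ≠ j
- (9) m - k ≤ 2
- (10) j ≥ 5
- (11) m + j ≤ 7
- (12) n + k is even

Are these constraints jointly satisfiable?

From constraints 5 and 10: h ≥ j and j ≥ 5, so h ≥ 5. From constraint 3: h ≤ 3. But 3 < 5, so no value of h works.

Unsatisfiable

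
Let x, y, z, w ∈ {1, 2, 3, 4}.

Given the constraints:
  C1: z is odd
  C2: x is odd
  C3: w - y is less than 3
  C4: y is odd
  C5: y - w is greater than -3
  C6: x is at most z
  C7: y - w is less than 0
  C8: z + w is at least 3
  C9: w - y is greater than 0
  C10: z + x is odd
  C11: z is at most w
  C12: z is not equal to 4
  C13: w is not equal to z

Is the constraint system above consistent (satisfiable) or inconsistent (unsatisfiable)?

Unsatisfiable

Constraint 1 makes z odd and constraint 2 makes x odd, so z + x must be even. Constraint 10 says z + x is odd — contradiction.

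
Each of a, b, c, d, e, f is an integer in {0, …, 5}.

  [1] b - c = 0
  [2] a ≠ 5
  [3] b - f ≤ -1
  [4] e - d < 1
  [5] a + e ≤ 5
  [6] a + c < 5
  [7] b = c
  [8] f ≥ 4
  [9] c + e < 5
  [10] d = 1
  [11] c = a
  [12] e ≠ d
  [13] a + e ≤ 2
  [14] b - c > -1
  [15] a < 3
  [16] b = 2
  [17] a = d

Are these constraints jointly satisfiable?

Constraint 16 fixes b = 2 and constraint 10 fixes d = 1. Constraints 7, 11, and 17 give b = c = a = d, so b = d. But 2 ≠ 1 — contradiction.

Unsatisfiable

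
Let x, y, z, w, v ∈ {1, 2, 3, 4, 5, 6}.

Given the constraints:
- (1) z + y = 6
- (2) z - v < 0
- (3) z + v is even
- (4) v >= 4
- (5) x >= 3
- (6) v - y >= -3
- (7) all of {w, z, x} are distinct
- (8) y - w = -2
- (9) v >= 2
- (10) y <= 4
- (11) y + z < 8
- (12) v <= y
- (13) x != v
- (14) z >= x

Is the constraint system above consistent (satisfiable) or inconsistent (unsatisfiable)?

From constraints 5 and 14: z ≥ x ≥ 3. From constraints 4 and 12: y ≥ v ≥ 4. Hence z + y ≥ 7. But constraint 1 requires z + y = 6, and 6 < 7. Contradiction.

Unsatisfiable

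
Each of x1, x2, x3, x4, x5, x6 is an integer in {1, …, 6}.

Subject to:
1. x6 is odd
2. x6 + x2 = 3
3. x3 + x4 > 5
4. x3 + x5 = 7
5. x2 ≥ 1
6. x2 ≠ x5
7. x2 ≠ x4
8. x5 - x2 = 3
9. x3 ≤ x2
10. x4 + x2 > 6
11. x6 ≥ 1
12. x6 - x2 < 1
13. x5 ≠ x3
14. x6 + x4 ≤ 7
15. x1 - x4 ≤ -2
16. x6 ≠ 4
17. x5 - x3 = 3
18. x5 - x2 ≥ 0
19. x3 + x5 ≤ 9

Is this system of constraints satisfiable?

Satisfiable

The assignment x1 = 2, x2 = 2, x3 = 2, x4 = 6, x5 = 5, x6 = 1 works:
  constraint 2 holds since x6 + x2 = 3.
  constraint 3 holds since x3 + x4 = 8.
The rest check out directly.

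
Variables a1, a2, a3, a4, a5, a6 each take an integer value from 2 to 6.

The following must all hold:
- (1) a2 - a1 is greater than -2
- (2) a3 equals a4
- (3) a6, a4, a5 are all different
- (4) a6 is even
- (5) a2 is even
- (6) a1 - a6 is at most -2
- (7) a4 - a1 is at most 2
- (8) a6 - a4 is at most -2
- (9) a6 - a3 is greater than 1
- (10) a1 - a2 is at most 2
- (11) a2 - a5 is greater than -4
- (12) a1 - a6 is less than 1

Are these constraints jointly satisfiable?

Unsatisfiable

Constraints 6, 7, and 8 give a4 − a6 ≥ 2, a6 − a1 ≥ 2, a1 − a4 ≥ -2.
Adding all 3 inequalities: the left sides telescope to 0, and the right sides sum to 2 + 2 + (-2) = 2. So 0 ≥ 2, which is false.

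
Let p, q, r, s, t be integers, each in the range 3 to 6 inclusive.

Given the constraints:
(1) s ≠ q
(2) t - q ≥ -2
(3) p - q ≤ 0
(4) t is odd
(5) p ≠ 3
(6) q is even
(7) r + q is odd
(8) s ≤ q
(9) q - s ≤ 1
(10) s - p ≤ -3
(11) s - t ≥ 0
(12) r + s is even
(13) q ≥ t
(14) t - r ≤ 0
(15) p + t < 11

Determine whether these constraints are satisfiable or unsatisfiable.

Constraints 2, 3, 10, and 11 give s − t ≥ 0, t − q ≥ -2, q − p ≥ 0, p − s ≥ 3.
Adding all 4 inequalities: the left sides telescope to 0, and the right sides sum to 0 + (-2) + 0 + 3 = 1. So 0 ≥ 1, which is false.

Unsatisfiable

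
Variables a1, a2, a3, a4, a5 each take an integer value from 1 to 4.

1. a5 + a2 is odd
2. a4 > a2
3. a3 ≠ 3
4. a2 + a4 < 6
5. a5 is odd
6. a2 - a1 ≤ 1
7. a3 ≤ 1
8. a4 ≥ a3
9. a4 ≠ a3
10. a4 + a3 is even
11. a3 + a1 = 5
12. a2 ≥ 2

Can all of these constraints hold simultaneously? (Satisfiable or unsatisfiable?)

Try a1 = 4, a2 = 2, a3 = 1, a4 = 3, a5 = 1.
Check constraint 4: a2 + a4 = 5; constraint 6: a2 - a1 = -2. The remaining constraints are straightforward to verify.

Satisfiable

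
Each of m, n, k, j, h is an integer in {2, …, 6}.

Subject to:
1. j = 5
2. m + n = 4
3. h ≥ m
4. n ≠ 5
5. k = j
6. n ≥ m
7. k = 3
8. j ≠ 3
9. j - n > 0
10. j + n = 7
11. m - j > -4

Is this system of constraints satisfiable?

Constraint 7 fixes k = 3 and constraint 1 fixes j = 5, but constraint 5 requires k = j. Since 3 ≠ 5, contradiction.

Unsatisfiable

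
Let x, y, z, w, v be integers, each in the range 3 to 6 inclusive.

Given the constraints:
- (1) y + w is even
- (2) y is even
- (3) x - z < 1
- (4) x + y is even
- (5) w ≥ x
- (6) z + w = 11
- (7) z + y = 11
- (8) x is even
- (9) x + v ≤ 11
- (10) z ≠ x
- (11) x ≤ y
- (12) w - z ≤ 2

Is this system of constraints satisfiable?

Satisfiable

Try x = 4, y = 6, z = 5, w = 6, v = 5.
Check constraint 3: x - z = -1; constraint 6: z + w = 11; constraint 7: z + y = 11. The remaining constraints are straightforward to verify.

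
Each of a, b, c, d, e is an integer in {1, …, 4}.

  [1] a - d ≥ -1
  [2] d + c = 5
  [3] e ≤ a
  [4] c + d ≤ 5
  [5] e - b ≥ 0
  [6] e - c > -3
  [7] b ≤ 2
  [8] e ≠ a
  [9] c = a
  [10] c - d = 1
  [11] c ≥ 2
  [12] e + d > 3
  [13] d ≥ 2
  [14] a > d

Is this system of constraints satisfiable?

The assignment a = 3, b = 2, c = 3, d = 2, e = 2 works:
  constraint 1 holds since a - d = 1.
  constraint 2 holds since d + c = 5.
The rest check out directly.

Satisfiable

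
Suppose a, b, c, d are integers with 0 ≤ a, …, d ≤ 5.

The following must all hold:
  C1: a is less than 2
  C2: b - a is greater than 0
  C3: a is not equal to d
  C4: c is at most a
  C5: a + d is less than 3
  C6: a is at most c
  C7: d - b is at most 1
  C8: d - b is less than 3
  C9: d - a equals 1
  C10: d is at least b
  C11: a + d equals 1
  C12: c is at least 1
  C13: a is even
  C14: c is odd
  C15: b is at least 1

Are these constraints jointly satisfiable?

From constraints 4 and 12: a ≥ c ≥ 1. From constraints 10 and 15: d ≥ b ≥ 1. Hence a + d ≥ 2. But constraint 11 requires a + d = 1, and 1 < 2. Contradiction.

Unsatisfiable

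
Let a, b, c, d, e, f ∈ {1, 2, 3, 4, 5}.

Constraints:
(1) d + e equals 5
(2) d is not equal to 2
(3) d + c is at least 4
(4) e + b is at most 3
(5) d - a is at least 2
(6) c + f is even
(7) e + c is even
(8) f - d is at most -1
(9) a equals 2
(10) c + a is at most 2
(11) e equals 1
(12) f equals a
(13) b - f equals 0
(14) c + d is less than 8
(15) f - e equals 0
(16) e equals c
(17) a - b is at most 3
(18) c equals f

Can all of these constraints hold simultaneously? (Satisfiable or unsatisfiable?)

Constraint 11 fixes e = 1 and constraint 9 fixes a = 2. Constraints 12, 16, and 18 give e = c = f = a, so e = a. But 1 ≠ 2 — contradiction.

Unsatisfiable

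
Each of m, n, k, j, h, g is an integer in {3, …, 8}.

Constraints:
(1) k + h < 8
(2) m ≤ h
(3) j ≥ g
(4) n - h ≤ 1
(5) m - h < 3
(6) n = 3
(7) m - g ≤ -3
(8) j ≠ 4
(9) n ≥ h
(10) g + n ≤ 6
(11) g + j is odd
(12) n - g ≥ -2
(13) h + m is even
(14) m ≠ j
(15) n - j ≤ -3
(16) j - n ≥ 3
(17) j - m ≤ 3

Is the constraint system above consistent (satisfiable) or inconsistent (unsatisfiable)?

Constraints 7, 12, 15, and 17 give g − m ≥ 3, m − j ≥ -3, j − n ≥ 3, n − g ≥ -2.
Adding all 4 inequalities: the left sides telescope to 0, and the right sides sum to 3 + (-3) + 3 + (-2) = 1. So 0 ≥ 1, which is false.

Unsatisfiable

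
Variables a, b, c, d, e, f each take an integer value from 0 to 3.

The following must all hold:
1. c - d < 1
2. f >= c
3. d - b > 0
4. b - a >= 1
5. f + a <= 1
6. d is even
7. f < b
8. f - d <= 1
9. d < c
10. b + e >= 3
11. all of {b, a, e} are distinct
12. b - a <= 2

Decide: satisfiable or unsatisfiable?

Unsatisfiable

Constraints 2, 3, 7, and 9 give c ≤ f, f < b, b < d, d < c. Chaining: c ≤ f < b < d < c, which forces c < c — impossible.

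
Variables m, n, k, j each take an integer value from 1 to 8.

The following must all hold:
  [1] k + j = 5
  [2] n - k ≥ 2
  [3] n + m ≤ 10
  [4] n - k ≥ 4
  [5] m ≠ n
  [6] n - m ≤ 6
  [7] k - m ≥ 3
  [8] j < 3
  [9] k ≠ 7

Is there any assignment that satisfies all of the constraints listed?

Constraints 4, 6, and 7 give n − k ≥ 4, k − m ≥ 3, m − n ≥ -6.
Adding all 3 inequalities: the left sides telescope to 0, and the right sides sum to 4 + 3 + (-6) = 1. So 0 ≥ 1, which is false.

Unsatisfiable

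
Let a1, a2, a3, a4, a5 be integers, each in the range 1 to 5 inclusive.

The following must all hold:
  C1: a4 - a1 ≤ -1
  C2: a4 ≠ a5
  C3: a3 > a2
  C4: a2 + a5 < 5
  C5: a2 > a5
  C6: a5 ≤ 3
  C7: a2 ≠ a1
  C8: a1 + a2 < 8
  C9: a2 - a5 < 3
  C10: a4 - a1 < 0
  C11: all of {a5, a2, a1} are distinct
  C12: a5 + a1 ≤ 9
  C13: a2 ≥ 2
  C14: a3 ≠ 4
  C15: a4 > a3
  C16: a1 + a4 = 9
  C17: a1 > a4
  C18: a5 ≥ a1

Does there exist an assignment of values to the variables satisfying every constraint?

Constraints 1, 3, 5, 15, and 18 give a1 ≤ a5, a5 < a2, a2 < a3, a3 < a4, a4 < a1. Chaining: a1 ≤ a5 < a2 < a3 < a4 < a1, which forces a1 < a1 — impossible.

Unsatisfiable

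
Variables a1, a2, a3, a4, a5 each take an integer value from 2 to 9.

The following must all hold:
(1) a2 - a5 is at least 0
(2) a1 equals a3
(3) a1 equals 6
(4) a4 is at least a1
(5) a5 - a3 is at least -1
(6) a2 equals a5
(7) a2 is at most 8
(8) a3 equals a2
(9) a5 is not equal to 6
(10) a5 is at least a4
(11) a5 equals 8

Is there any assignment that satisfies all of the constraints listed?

Unsatisfiable

Constraint 3 fixes a1 = 6 and constraint 11 fixes a5 = 8. Constraints 2, 6, and 8 give a1 = a3 = a2 = a5, so a1 = a5. But 6 ≠ 8 — contradiction.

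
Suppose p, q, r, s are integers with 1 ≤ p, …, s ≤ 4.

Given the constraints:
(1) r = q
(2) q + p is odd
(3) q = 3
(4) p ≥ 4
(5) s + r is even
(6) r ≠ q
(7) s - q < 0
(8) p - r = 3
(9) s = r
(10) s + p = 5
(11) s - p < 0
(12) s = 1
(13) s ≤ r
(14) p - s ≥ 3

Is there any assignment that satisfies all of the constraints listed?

Unsatisfiable

Constraint 12 fixes s = 1 and constraint 3 fixes q = 3. Constraints 1 and 9 give s = r = q, so s = q. But 1 ≠ 3 — contradiction.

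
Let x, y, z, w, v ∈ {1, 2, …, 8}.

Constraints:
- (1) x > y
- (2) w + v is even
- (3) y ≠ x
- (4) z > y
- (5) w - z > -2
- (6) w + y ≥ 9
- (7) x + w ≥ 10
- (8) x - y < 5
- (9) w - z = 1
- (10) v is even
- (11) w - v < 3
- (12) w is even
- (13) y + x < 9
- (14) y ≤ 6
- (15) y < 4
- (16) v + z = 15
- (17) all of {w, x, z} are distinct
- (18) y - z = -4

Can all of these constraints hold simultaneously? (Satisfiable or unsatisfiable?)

Setting (x, y, z, w, v) = (5, 3, 7, 8, 8) satisfies everything: constraint 5: w - z = 1; constraint 6: w + y = 11, and the others follow.

Satisfiable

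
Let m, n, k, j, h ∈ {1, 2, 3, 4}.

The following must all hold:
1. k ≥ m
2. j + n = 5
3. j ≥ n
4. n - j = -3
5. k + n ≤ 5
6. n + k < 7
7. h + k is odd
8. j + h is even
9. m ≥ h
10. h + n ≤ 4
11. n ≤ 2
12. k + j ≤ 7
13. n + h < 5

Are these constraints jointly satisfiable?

One satisfying assignment is m = 3, n = 1, k = 3, j = 4, h = 2.
For the less obvious constraints — constraint 2: j + n = 5; constraint 4: n - j = -3 — and the others hold by inspection.

Satisfiable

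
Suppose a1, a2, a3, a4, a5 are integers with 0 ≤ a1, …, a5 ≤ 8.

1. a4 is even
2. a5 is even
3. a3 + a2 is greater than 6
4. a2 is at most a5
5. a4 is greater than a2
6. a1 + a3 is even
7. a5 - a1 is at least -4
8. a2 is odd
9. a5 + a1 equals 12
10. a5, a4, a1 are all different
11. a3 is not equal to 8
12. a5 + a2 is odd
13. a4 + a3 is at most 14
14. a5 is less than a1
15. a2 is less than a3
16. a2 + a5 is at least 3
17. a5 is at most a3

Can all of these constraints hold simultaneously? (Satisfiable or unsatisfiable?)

Satisfiable

One satisfying assignment is a1 = 8, a2 = 1, a3 = 6, a4 = 6, a5 = 4.
For the less obvious constraints — constraint 3: a3 + a2 = 7; constraint 7: a5 - a1 = -4 — and the others hold by inspection.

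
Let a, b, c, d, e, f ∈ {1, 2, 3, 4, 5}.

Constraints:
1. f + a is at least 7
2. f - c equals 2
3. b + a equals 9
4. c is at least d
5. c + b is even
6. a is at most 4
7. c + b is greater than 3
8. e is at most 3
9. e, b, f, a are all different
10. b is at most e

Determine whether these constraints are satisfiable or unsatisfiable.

From constraints 8 and 10: b ≤ e ≤ 3. From constraint 6: a ≤ 4. Hence b + a ≤ 7. But constraint 3 requires b + a = 9, and 9 > 7. Contradiction.

Unsatisfiable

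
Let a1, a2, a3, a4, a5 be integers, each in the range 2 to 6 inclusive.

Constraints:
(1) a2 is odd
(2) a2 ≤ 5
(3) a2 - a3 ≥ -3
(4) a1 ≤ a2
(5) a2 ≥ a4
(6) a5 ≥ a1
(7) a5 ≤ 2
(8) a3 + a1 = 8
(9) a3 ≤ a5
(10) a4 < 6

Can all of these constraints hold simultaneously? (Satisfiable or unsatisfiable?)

From constraints 7 and 9: a3 ≤ a5 ≤ 2. From constraints 2 and 4: a1 ≤ a2 ≤ 5. Hence a3 + a1 ≤ 7. But constraint 8 requires a3 + a1 = 8, and 8 > 7. Contradiction.

Unsatisfiable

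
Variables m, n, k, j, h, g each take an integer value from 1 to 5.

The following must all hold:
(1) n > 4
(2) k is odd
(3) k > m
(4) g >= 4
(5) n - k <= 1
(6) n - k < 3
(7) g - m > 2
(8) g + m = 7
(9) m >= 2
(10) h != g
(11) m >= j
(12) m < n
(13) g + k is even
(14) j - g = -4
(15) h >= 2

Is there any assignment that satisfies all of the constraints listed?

The assignment m = 2, n = 5, k = 5, j = 1, h = 2, g = 5 works:
  constraint 5 holds since n - k = 0.
  constraint 6 holds since n - k = 0.
  constraint 7 holds since g - m = 3.
The rest check out directly.

Satisfiable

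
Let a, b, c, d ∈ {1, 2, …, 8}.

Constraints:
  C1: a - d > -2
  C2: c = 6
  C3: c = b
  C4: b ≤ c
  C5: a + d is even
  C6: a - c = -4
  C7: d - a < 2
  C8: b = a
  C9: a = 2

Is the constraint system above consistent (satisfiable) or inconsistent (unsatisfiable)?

Constraint 2 fixes c = 6 and constraint 9 fixes a = 2. Constraints 3 and 8 give c = b = a, so c = a. But 6 ≠ 2 — contradiction.

Unsatisfiable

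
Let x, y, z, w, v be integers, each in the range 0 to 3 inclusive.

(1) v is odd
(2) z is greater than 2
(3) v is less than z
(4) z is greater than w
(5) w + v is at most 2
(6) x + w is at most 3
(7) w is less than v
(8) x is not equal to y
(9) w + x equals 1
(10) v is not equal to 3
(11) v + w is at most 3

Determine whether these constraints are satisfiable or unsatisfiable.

Satisfiable

Take x = 1, y = 3, z = 3, w = 0, v = 1. Then constraint 5: w + v = 1; constraint 6: x + w = 1, and every other listed constraint is also met.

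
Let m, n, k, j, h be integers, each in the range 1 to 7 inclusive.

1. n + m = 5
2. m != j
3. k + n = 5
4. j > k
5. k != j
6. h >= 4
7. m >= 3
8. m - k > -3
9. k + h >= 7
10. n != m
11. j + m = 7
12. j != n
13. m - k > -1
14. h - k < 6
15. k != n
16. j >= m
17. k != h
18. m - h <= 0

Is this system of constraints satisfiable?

One satisfying assignment is m = 3, n = 2, k = 3, j = 4, h = 6.
For the less obvious constraints — constraint 1: n + m = 5; constraint 3: k + n = 5 — and the others hold by inspection.

Satisfiable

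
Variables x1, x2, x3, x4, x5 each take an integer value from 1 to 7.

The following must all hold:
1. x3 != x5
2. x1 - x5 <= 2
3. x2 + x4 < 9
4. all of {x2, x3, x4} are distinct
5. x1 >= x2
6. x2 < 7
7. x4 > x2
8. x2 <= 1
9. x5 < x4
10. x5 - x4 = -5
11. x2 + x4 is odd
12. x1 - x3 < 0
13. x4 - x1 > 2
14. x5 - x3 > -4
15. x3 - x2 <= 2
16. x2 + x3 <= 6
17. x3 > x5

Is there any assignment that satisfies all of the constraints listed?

Try x1 = 1, x2 = 1, x3 = 3, x4 = 6, x5 = 1.
Check constraint 2: x1 - x5 = 0; constraint 3: x2 + x4 = 7; constraint 10: x5 - x4 = -5. The remaining constraints are straightforward to verify.

Satisfiable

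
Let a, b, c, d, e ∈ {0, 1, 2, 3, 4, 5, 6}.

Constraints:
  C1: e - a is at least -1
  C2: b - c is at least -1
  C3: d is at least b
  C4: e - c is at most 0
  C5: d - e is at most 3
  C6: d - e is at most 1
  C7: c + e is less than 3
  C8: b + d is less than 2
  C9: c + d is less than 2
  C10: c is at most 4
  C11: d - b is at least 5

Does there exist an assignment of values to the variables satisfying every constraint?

Unsatisfiable

Constraints 2, 4, 5, and 11 give c − e ≥ 0, e − d ≥ -3, d − b ≥ 5, b − c ≥ -1.
Adding all 4 inequalities: the left sides telescope to 0, and the right sides sum to 0 + (-3) + 5 + (-1) = 1. So 0 ≥ 1, which is false.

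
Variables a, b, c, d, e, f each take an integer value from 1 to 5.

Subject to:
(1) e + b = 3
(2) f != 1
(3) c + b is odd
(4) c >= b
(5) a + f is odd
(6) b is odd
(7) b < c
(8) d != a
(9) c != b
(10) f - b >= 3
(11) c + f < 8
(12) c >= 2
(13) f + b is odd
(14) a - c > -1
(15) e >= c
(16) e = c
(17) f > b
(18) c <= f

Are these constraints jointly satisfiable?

Take a = 3, b = 1, c = 2, d = 4, e = 2, f = 4. Then constraint 1: e + b = 3; constraint 10: f - b = 3; constraint 11: c + f = 6, and every other listed constraint is also met.

Satisfiable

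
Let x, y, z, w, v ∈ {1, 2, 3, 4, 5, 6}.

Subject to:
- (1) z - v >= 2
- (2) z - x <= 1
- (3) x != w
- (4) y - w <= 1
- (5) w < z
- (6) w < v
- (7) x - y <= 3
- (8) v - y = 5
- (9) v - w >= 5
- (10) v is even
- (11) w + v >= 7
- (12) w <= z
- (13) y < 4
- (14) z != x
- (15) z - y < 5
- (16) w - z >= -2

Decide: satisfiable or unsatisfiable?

Constraints 1, 2, 4, 7, and 9 give w − y ≥ -1, y − x ≥ -3, x − z ≥ -1, z − v ≥ 2, v − w ≥ 5.
Adding all 5 inequalities: the left sides telescope to 0, and the right sides sum to (-1) + (-3) + (-1) + 2 + 5 = 2. So 0 ≥ 2, which is false.

Unsatisfiable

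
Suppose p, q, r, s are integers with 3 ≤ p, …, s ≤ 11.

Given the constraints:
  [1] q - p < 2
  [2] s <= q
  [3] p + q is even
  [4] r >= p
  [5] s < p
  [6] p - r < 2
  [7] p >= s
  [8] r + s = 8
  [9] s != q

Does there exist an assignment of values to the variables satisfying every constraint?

Satisfiable

Setting (p, q, r, s) = (5, 5, 5, 3) satisfies everything: constraint 1: q - p = 0; constraint 6: p - r = 0; constraint 8: r + s = 8, and the others follow.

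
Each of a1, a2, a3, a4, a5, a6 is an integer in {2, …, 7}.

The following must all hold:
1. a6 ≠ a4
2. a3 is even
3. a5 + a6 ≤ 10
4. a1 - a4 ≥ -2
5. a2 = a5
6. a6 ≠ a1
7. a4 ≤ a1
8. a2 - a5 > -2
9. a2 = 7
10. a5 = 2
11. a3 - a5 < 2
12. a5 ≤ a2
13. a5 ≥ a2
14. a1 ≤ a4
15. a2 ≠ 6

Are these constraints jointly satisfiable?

Constraint 9 fixes a2 = 7 and constraint 10 fixes a5 = 2, but constraint 5 requires a2 = a5. Since 7 ≠ 2, contradiction.

Unsatisfiable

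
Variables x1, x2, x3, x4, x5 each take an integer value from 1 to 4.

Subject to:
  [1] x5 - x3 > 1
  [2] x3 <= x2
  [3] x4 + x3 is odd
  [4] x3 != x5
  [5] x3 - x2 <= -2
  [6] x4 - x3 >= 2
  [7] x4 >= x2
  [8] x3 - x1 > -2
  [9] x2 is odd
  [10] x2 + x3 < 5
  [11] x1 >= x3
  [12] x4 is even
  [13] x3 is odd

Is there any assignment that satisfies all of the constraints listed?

Try x1 = 1, x2 = 3, x3 = 1, x4 = 4, x5 = 3.
Check constraint 1: x5 - x3 = 2; constraint 5: x3 - x2 = -2; constraint 6: x4 - x3 = 3. The remaining constraints are straightforward to verify.

Satisfiable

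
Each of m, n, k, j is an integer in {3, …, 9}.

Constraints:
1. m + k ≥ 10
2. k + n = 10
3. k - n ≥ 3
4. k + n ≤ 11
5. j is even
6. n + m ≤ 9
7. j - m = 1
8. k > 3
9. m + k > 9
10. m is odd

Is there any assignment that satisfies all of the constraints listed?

Satisfiable

Take m = 3, n = 3, k = 7, j = 4. Then constraint 1: m + k = 10; constraint 2: k + n = 10; constraint 3: k - n = 4, and every other listed constraint is also met.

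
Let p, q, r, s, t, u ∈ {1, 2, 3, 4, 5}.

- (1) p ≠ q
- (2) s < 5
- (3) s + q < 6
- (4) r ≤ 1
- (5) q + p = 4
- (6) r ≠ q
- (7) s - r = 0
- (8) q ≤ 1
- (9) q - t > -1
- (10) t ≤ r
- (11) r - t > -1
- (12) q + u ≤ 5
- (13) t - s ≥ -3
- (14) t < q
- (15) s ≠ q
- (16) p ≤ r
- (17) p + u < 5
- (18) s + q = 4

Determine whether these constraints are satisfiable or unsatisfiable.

From constraint 8: q ≤ 1. From constraints 4 and 16: p ≤ r ≤ 1. Hence q + p ≤ 2. But constraint 5 requires q + p = 4, and 4 > 2. Contradiction.

Unsatisfiable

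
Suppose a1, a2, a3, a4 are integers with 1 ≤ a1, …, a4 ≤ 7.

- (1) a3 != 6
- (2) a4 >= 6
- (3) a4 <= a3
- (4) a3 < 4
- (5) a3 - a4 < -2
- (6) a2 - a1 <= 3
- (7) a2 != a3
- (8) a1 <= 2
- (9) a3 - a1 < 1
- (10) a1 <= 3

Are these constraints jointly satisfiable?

From constraints 2 and 3: a3 ≥ a4 and a4 ≥ 6, so a3 ≥ 6. From constraint 4: a3 ≤ 3. But 3 < 6, so no value of a3 works.

Unsatisfiable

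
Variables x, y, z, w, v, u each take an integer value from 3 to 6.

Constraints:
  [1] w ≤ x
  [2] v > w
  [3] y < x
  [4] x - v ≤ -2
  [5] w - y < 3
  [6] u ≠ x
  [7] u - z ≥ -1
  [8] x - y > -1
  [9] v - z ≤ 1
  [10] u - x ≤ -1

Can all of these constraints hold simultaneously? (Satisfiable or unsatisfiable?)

Constraints 4, 7, 9, and 10 give v − x ≥ 2, x − u ≥ 1, u − z ≥ -1, z − v ≥ -1.
Adding all 4 inequalities: the left sides telescope to 0, and the right sides sum to 2 + 1 + (-1) + (-1) = 1. So 0 ≥ 1, which is false.

Unsatisfiable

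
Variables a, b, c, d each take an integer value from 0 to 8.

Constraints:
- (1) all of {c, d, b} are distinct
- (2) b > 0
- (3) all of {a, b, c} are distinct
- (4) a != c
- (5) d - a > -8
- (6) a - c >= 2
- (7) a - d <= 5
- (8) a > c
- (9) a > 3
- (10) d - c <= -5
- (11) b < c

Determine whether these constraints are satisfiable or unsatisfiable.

Unsatisfiable

Constraints 6, 7, and 10 give c − d ≥ 5, d − a ≥ -5, a − c ≥ 2.
Adding all 3 inequalities: the left sides telescope to 0, and the right sides sum to 5 + (-5) + 2 = 2. So 0 ≥ 2, which is false.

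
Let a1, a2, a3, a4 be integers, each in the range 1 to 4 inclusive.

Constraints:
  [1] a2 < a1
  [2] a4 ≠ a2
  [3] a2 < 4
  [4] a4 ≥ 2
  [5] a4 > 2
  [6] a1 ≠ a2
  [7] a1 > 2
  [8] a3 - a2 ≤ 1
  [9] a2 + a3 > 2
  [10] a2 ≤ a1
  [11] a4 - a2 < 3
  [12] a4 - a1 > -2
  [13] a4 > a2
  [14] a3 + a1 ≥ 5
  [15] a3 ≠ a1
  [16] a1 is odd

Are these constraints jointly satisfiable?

Take a1 = 3, a2 = 1, a3 = 2, a4 = 3. Then constraint 8: a3 - a2 = 1; constraint 9: a2 + a3 = 3, and every other listed constraint is also met.

Satisfiable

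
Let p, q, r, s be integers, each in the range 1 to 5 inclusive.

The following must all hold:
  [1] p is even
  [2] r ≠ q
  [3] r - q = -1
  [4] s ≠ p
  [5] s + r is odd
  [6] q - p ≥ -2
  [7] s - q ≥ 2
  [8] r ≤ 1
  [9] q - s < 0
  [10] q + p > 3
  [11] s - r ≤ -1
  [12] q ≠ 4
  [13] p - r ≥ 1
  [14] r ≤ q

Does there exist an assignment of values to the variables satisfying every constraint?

Unsatisfiable

Constraints 6, 7, 11, and 13 give r − s ≥ 1, s − q ≥ 2, q − p ≥ -2, p − r ≥ 1.
Adding all 4 inequalities: the left sides telescope to 0, and the right sides sum to 1 + 2 + (-2) + 1 = 2. So 0 ≥ 2, which is false.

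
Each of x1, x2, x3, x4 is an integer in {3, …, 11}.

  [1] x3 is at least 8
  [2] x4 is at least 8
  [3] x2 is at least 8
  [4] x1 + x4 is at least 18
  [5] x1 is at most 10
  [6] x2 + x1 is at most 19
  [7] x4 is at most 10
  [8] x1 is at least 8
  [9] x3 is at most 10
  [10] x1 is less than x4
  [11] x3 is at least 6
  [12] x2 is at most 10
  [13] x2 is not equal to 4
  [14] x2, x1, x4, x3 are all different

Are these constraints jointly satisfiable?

Unsatisfiable

Constraints 1, 2, 3, 5, 7, 8, 9, and 12 confine each of x2, x1, x4, x3 to the 3 values {8, …, 10}.
Constraint 14 requires all 4 of them to be distinct, but only 3 values are available — impossible by the pigeonhole principle.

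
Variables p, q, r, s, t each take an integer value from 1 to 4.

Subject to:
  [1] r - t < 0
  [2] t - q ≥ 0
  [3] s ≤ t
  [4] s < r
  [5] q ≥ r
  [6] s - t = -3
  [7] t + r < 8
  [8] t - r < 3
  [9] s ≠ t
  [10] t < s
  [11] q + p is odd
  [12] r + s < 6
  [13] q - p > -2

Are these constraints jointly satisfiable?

Constraints 1, 4, and 10 give s < r, r < t, t < s. Chaining: s < r < t < s, which forces s < s — impossible.

Unsatisfiable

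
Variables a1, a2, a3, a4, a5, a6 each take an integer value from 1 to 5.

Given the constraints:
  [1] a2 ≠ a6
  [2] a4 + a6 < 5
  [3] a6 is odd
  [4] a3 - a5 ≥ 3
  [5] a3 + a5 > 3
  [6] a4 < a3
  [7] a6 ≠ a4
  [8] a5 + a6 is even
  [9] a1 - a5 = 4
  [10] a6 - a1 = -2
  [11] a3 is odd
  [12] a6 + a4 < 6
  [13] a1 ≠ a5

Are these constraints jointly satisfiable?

Satisfiable

Take a1 = 5, a2 = 5, a3 = 5, a4 = 1, a5 = 1, a6 = 3. Then constraint 2: a4 + a6 = 4; constraint 4: a3 - a5 = 4, and every other listed constraint is also met.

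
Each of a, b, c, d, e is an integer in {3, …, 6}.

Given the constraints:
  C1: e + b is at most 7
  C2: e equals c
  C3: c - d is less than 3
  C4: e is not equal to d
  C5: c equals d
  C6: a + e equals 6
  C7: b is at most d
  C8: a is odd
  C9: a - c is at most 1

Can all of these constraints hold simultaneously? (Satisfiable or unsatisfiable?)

From constraints 2 and 5, e = c = d, so e = d. But constraint 4 says e ≠ d. Contradiction.

Unsatisfiable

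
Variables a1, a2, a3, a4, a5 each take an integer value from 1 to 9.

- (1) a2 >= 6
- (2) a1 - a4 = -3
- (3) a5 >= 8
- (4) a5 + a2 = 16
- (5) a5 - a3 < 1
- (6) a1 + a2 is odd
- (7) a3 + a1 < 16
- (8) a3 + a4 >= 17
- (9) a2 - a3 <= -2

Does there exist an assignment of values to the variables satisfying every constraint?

Satisfiable

The assignment a1 = 6, a2 = 7, a3 = 9, a4 = 9, a5 = 9 works:
  constraint 2 holds since a1 - a4 = -3.
  constraint 4 holds since a5 + a2 = 16.
The rest check out directly.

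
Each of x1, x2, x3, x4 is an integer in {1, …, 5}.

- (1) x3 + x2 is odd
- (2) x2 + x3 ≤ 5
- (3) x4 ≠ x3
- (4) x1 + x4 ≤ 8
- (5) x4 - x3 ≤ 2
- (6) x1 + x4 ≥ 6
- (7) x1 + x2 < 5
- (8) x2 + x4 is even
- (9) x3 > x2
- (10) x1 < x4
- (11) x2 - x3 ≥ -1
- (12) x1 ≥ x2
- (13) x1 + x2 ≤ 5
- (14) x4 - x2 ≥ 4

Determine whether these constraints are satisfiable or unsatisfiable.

Unsatisfiable

Constraints 5, 11, and 14 give x2 − x3 ≥ -1, x3 − x4 ≥ -2, x4 − x2 ≥ 4.
Adding all 3 inequalities: the left sides telescope to 0, and the right sides sum to (-1) + (-2) + 4 = 1. So 0 ≥ 1, which is false.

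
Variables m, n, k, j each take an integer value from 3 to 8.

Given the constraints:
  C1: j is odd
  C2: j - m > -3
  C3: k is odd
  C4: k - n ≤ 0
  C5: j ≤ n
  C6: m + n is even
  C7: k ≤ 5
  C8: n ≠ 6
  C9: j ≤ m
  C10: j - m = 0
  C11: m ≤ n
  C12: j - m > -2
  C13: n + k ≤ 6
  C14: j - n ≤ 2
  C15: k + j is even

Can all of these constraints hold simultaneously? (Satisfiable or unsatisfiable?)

Satisfiable

Setting (m, n, k, j) = (3, 3, 3, 3) satisfies everything: constraint 2: j - m = 0; constraint 4: k - n = 0, and the others follow.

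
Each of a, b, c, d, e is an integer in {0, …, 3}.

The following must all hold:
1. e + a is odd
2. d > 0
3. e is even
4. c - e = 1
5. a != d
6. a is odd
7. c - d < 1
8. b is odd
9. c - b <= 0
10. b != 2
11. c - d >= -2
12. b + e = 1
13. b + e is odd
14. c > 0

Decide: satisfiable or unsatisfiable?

Satisfiable

Take a = 1, b = 1, c = 1, d = 2, e = 0. Then constraint 4: c - e = 1; constraint 7: c - d = -1; constraint 9: c - b = 0, and every other listed constraint is also met.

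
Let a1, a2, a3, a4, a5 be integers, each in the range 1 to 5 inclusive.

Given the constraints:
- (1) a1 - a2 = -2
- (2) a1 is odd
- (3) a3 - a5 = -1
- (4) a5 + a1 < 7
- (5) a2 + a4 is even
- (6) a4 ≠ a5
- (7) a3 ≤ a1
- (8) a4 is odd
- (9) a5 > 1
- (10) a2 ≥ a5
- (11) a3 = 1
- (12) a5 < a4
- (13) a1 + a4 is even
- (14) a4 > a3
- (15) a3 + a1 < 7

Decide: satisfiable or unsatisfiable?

Satisfiable

The assignment a1 = 3, a2 = 5, a3 = 1, a4 = 5, a5 = 2 works:
  constraint 1 holds since a1 - a2 = -2.
  constraint 3 holds since a3 - a5 = -1.
  constraint 4 holds since a5 + a1 = 5.
The rest check out directly.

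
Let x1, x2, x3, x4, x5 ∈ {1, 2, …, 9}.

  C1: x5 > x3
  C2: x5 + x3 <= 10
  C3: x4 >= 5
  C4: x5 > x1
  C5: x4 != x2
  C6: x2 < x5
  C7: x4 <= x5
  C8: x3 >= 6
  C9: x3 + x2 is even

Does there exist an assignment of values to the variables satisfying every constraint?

From constraints 3 and 7: x5 ≥ x4 ≥ 5. From constraint 8: x3 ≥ 6. Hence x5 + x3 ≥ 11. But constraint 2 requires x5 + x3 ≤ 10, and 10 < 11. Contradiction.

Unsatisfiable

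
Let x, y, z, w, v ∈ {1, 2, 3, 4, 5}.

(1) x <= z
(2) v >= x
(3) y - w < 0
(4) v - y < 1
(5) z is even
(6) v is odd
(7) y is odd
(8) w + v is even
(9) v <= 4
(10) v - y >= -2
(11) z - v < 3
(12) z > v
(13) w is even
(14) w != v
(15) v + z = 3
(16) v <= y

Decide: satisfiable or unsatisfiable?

Unsatisfiable

Constraint 13 makes w even and constraint 6 makes v odd, so w + v must be odd. Constraint 8 says w + v is even — contradiction.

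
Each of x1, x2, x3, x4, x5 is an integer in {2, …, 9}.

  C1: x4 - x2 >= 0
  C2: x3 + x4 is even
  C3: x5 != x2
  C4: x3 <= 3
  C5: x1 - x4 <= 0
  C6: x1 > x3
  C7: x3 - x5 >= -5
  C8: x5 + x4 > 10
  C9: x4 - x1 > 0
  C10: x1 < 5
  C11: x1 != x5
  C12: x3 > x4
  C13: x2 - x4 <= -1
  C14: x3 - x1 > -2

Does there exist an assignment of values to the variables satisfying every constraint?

Constraints 6, 9, and 12 give x1 < x4, x4 < x3, x3 < x1. Chaining: x1 < x4 < x3 < x1, which forces x1 < x1 — impossible.

Unsatisfiable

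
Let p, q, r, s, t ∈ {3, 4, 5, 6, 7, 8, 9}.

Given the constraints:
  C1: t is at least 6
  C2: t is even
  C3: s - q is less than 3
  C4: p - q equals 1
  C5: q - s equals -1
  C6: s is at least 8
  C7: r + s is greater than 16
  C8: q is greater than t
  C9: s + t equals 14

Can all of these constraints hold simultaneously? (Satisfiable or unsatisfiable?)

Satisfiable

Take p = 8, q = 7, r = 9, s = 8, t = 6. Then constraint 3: s - q = 1; constraint 4: p - q = 1, and every other listed constraint is also met.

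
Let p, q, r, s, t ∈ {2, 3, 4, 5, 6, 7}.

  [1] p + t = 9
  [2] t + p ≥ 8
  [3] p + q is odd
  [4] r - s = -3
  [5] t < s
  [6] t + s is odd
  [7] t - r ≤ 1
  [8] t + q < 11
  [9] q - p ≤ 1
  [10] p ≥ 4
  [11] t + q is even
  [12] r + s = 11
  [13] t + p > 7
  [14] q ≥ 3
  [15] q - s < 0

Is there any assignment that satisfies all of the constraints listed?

Satisfiable

The assignment p = 7, q = 6, r = 4, s = 7, t = 2 works:
  constraint 1 holds since p + t = 9.
  constraint 2 holds since t + p = 9.
  constraint 4 holds since r - s = -3.
The rest check out directly.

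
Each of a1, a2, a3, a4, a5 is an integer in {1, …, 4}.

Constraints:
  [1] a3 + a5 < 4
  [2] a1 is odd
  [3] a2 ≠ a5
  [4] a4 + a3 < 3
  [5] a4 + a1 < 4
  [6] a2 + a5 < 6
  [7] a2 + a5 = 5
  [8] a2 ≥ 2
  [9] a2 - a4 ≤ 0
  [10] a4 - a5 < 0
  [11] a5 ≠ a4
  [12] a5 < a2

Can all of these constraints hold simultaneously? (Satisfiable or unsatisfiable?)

Unsatisfiable

Constraints 9, 10, and 12 give a5 < a2, a2 ≤ a4, a4 < a5. Chaining: a5 < a2 ≤ a4 < a5, which forces a5 < a5 — impossible.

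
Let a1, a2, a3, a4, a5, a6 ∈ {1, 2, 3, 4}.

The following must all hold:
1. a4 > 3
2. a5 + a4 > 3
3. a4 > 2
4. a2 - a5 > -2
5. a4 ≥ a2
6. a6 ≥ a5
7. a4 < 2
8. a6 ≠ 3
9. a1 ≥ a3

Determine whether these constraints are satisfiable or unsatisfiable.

From constraint 1: a4 ≥ 4. From constraint 7: a4 ≤ 1. But 1 < 4, so no value of a4 works.

Unsatisfiable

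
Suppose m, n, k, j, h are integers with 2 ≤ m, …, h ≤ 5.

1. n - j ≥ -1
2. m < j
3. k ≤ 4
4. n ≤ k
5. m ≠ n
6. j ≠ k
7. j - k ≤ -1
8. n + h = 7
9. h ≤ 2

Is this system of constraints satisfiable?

Unsatisfiable

From constraints 3 and 4: n ≤ k ≤ 4. From constraint 9: h ≤ 2. Hence n + h ≤ 6. But constraint 8 requires n + h = 7, and 7 > 6. Contradiction.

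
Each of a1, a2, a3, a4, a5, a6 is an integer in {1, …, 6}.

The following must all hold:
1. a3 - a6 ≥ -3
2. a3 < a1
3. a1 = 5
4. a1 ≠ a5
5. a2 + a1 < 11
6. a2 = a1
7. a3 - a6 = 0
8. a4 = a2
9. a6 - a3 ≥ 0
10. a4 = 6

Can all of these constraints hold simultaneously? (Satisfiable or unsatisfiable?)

Unsatisfiable

Constraint 10 fixes a4 = 6 and constraint 3 fixes a1 = 5. Constraints 6 and 8 give a4 = a2 = a1, so a4 = a1. But 6 ≠ 5 — contradiction.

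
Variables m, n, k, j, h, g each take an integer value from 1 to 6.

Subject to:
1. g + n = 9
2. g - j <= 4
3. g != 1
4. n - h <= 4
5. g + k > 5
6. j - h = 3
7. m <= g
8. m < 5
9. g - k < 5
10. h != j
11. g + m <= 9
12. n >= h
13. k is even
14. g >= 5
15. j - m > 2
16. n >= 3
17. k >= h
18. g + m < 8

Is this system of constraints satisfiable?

The assignment m = 1, n = 3, k = 2, j = 5, h = 2, g = 6 works:
  constraint 1 holds since g + n = 9.
  constraint 2 holds since g - j = 1.
The rest check out directly.

Satisfiable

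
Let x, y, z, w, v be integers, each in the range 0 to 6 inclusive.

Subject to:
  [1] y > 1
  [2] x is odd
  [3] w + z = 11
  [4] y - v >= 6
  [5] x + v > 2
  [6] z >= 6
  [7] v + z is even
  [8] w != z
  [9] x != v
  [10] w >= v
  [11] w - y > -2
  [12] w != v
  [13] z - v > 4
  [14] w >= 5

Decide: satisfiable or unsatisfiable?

Satisfiable

Setting (x, y, z, w, v) = (5, 6, 6, 5, 0) satisfies everything: constraint 3: w + z = 11; constraint 4: y - v = 6, and the others follow.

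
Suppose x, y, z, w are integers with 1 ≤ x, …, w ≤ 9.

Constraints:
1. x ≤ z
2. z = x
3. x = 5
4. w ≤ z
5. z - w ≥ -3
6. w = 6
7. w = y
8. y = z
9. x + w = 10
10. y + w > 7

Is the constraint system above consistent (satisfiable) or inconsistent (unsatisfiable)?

Constraint 6 fixes w = 6 and constraint 3 fixes x = 5. Constraints 2, 7, and 8 give w = y = z = x, so w = x. But 6 ≠ 5 — contradiction.

Unsatisfiable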